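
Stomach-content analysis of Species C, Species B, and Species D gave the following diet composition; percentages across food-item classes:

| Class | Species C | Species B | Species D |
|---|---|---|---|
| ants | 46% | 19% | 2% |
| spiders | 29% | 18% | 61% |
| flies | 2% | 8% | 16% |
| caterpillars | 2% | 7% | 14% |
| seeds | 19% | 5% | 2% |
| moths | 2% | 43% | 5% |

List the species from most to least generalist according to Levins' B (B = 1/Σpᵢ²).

Convert percentages to proportions (divide by 100).
Σp_Cᵢ² = 0.46² + 0.29² + 0.02² + 0.02² + 0.19² + 0.02² = 0.2116 + 0.0841 + 0.0004 + 0.0004 + 0.0361 + 0.0004 = 0.3330
B_C = 1 / 0.3330 = 3.0030
Σp_Bᵢ² = 0.19² + 0.18² + 0.08² + 0.07² + 0.05² + 0.43² = 0.0361 + 0.0324 + 0.0064 + 0.0049 + 0.0025 + 0.1849 = 0.2672
B_B = 1 / 0.2672 = 3.7425
Σp_Dᵢ² = 0.02² + 0.61² + 0.16² + 0.14² + 0.02² + 0.05² = 0.0004 + 0.3721 + 0.0256 + 0.0196 + 0.0004 + 0.0025 = 0.4206
B_D = 1 / 0.4206 = 2.3776
Ranking by B (broadest → narrowest): Species B (3.74) > Species C (3.00) > Species D (2.38)

Species B > Species C > Species D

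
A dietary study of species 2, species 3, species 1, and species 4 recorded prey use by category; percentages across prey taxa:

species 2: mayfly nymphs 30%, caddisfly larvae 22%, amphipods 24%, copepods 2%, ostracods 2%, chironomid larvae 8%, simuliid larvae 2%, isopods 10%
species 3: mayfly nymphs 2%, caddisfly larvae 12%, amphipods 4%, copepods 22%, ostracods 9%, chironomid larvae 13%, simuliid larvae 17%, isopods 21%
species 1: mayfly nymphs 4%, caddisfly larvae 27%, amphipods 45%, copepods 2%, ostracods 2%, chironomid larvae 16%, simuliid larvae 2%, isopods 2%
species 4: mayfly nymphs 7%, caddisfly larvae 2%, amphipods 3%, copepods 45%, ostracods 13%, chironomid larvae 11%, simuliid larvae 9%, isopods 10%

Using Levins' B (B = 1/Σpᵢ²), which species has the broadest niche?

species 3

Convert percentages to proportions (divide by 100).
Σp_2ᵢ² = 0.30² + 0.22² + 0.24² + 0.02² + 0.02² + 0.08² + 0.02² + 0.10² = 0.0900 + 0.0484 + 0.0576 + 0.0004 + 0.0004 + 0.0064 + 0.0004 + 0.0100 = 0.2136
B_2 = 1 / 0.2136 = 4.6816
Σp_3ᵢ² = 0.02² + 0.12² + 0.04² + 0.22² + 0.09² + 0.13² + 0.17² + 0.21² = 0.0004 + 0.0144 + 0.0016 + 0.0484 + 0.0081 + 0.0169 + 0.0289 + 0.0441 = 0.1628
B_3 = 1 / 0.1628 = 6.1425
Σp_1ᵢ² = 0.04² + 0.27² + 0.45² + 0.02² + 0.02² + 0.16² + 0.02² + 0.02² = 0.0016 + 0.0729 + 0.2025 + 0.0004 + 0.0004 + 0.0256 + 0.0004 + 0.0004 = 0.3042
B_1 = 1 / 0.3042 = 3.2873
Σp_4ᵢ² = 0.07² + 0.02² + 0.03² + 0.45² + 0.13² + 0.11² + 0.09² + 0.10² = 0.0049 + 0.0004 + 0.0009 + 0.2025 + 0.0169 + 0.0121 + 0.0081 + 0.0100 = 0.2558
B_4 = 1 / 0.2558 = 3.9093
Highest B → broadest niche (most generalist): species 3 (B = 6.14).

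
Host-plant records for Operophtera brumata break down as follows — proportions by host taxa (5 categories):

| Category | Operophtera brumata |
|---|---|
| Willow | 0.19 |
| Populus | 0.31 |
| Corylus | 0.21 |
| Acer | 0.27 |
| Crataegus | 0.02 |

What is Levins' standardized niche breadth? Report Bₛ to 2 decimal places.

0.75

Σpᵢ² = 0.19² + 0.31² + 0.21² + 0.27² + 0.02² = 0.0361 + 0.0961 + 0.0441 + 0.0729 + 0.0004 = 0.2496
B = 1 / 0.2496 = 4.0064
Bₛ = (B − 1)/(n − 1) = (4.0064 − 1)/(5 − 1) = 3.0064/4 = 0.7516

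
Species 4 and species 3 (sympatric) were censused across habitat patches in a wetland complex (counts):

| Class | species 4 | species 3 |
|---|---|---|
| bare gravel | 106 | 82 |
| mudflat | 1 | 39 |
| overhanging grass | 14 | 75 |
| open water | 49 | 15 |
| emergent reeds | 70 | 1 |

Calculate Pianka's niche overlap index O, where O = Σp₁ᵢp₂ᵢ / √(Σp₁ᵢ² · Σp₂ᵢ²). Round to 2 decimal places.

Proportions for species 4 (n=240): 106/240=0.4417, 1/240=0.0042, 14/240=0.0583, 49/240=0.2042, 70/240=0.2917
Proportions for species 3 (n=212): 82/212=0.3868, 39/212=0.1840, 75/212=0.3538, 15/212=0.0708, 1/212=0.0047
Σ p₁ᵢp₂ᵢ = 0.170850 + 0.000773 + 0.020627 + 0.014457 + 0.001371 = 0.208078
Σp_1ᵢ² = 0.4417² + 0.0042² + 0.0583² + 0.2042² + 0.2917² = 0.195099 + 0.000018 + 0.003399 + 0.041698 + 0.085089 = 0.325303
Σp_2ᵢ² = 0.3868² + 0.1840² + 0.3538² + 0.0708² + 0.0047² = 0.149614 + 0.033856 + 0.125174 + 0.005013 + 0.000022 = 0.313679
O = 0.208078 / √(0.325303 × 0.313679) = 0.208078 / 0.3194381 = 0.6514

0.65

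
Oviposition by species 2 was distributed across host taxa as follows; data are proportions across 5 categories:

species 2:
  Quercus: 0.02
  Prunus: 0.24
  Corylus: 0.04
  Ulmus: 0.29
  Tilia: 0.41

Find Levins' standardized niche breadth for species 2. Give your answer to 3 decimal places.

Σpᵢ² = 0.02² + 0.24² + 0.04² + 0.29² + 0.41² = 0.0004 + 0.0576 + 0.0016 + 0.0841 + 0.1681 = 0.3118
B = 1 / 0.3118 = 3.20718
Bₛ = (B − 1)/(n − 1) = (3.20718 − 1)/(5 − 1) = 2.20718/4 = 0.55180

0.552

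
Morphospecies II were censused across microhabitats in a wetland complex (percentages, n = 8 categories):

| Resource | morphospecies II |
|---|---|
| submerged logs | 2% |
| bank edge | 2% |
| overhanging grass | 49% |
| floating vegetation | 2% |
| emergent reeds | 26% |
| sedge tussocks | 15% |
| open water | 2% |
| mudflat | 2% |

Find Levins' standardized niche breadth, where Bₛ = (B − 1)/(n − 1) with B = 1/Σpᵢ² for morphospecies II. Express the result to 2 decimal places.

0.29

Convert percentages to proportions (divide by 100).
Σpᵢ² = 0.02² + 0.02² + 0.49² + 0.02² + 0.26² + 0.15² + 0.02² + 0.02² = 0.0004 + 0.0004 + 0.2401 + 0.0004 + 0.0676 + 0.0225 + 0.0004 + 0.0004 = 0.3322
B = 1 / 0.3322 = 3.0102
Bₛ = (B − 1)/(n − 1) = (3.0102 − 1)/(8 − 1) = 2.0102/7 = 0.2872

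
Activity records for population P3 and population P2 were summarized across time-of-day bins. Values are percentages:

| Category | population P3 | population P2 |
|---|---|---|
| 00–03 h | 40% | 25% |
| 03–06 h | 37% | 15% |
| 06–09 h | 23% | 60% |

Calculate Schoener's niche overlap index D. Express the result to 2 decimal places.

0.63

Convert percentages to proportions (divide by 100).
Σ|p₁ᵢ − p₂ᵢ| = 0.15 + 0.22 + 0.37 = 0.74
D = 1 − ½ × 0.74 = 1 − 0.370 = 0.6300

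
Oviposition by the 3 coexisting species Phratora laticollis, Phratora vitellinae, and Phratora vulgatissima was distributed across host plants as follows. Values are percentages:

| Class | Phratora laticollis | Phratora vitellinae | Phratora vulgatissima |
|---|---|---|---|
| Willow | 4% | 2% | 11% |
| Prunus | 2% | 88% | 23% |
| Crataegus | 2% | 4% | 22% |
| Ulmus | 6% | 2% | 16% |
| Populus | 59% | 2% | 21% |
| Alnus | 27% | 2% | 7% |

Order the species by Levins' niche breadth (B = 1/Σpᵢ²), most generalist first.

Phratora vulgatissima > Phratora laticollis > Phratora vitellinae

Convert percentages to proportions (divide by 100).
Σp_latiᵢ² = 0.04² + 0.02² + 0.02² + 0.06² + 0.59² + 0.27² = 0.0016 + 0.0004 + 0.0004 + 0.0036 + 0.3481 + 0.0729 = 0.4270
B_lati = 1 / 0.4270 = 2.3419
Σp_viteᵢ² = 0.02² + 0.88² + 0.04² + 0.02² + 0.02² + 0.02² = 0.0004 + 0.7744 + 0.0016 + 0.0004 + 0.0004 + 0.0004 = 0.7776
B_vite = 1 / 0.7776 = 1.2860
Σp_vulgᵢ² = 0.11² + 0.23² + 0.22² + 0.16² + 0.21² + 0.07² = 0.0121 + 0.0529 + 0.0484 + 0.0256 + 0.0441 + 0.0049 = 0.1880
B_vulg = 1 / 0.1880 = 5.3191
Ranking by B (broadest → narrowest): Phratora vulgatissima (5.32) > Phratora laticollis (2.34) > Phratora vitellinae (1.29)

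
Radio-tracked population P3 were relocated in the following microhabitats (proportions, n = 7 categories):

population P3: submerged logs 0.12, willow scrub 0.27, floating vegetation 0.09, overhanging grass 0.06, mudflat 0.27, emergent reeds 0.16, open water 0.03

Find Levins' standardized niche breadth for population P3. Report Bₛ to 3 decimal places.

0.673

Σpᵢ² = 0.12² + 0.27² + 0.09² + 0.06² + 0.27² + 0.16² + 0.03² = 0.0144 + 0.0729 + 0.0081 + 0.0036 + 0.0729 + 0.0256 + 0.0009 = 0.1984
B = 1 / 0.1984 = 5.04032
Bₛ = (B − 1)/(n − 1) = (5.04032 − 1)/(7 − 1) = 4.04032/6 = 0.67339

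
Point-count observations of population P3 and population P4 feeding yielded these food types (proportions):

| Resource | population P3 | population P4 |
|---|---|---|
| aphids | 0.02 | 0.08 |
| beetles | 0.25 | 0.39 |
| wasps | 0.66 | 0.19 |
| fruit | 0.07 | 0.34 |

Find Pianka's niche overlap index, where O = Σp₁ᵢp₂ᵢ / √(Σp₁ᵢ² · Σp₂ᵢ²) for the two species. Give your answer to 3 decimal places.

Σ p₁ᵢp₂ᵢ = 0.0016 + 0.0975 + 0.1254 + 0.0238 = 0.2483
Σp_1ᵢ² = 0.02² + 0.25² + 0.66² + 0.07² = 0.0004 + 0.0625 + 0.4356 + 0.0049 = 0.5034
Σp_2ᵢ² = 0.08² + 0.39² + 0.19² + 0.34² = 0.0064 + 0.1521 + 0.0361 + 0.1156 = 0.3102
O = 0.2483 / √(0.5034 × 0.3102) = 0.2483 / 0.395164 = 0.62835

0.628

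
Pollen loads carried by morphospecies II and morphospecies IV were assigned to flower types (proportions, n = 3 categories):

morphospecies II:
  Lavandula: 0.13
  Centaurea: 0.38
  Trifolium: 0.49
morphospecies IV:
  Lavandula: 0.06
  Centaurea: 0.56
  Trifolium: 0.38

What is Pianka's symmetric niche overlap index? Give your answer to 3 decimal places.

0.945

Σ p₁ᵢp₂ᵢ = 0.0078 + 0.2128 + 0.1862 = 0.4068
Σp_1ᵢ² = 0.13² + 0.38² + 0.49² = 0.0169 + 0.1444 + 0.2401 = 0.4014
Σp_2ᵢ² = 0.06² + 0.56² + 0.38² = 0.0036 + 0.3136 + 0.1444 = 0.4616
O = 0.4068 / √(0.4014 × 0.4616) = 0.4068 / 0.430449 = 0.94506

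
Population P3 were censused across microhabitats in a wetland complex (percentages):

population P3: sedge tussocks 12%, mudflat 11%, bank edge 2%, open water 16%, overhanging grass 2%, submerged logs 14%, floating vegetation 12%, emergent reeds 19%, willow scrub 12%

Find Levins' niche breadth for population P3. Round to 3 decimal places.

7.278

Convert percentages to proportions (divide by 100).
Σpᵢ² = 0.12² + 0.11² + 0.02² + 0.16² + 0.02² + 0.14² + 0.12² + 0.19² + 0.12² = 0.0144 + 0.0121 + 0.0004 + 0.0256 + 0.0004 + 0.0196 + 0.0144 + 0.0361 + 0.0144 = 0.1374
B = 1 / 0.1374 = 7.27802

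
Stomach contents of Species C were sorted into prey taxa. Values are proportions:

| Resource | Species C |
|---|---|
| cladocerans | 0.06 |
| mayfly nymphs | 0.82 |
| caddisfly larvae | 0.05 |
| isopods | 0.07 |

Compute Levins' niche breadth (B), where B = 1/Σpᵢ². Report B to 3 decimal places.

Σpᵢ² = 0.06² + 0.82² + 0.05² + 0.07² = 0.0036 + 0.6724 + 0.0025 + 0.0049 = 0.6834
B = 1 / 0.6834 = 1.46327

1.463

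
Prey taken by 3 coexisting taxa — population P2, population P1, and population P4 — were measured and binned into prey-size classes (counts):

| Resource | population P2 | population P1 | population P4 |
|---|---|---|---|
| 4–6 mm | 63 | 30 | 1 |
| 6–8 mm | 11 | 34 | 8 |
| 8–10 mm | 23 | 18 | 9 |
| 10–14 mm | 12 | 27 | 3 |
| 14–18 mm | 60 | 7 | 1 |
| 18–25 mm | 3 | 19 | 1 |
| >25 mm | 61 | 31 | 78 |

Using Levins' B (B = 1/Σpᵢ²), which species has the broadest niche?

Proportions for population P2 (n=233): 63/233=0.2704, 11/233=0.0472, 23/233=0.0987, 12/233=0.0515, 60/233=0.2575, 3/233=0.0129, 61/233=0.2618
Proportions for population P1 (n=166): 30/166=0.1807, 34/166=0.2048, 18/166=0.1084, 27/166=0.1627, 7/166=0.0422, 19/166=0.1145, 31/166=0.1867
Proportions for population P4 (n=101): 1/101=0.0099, 8/101=0.0792, 9/101=0.0891, 3/101=0.0297, 1/101=0.0099, 1/101=0.0099, 78/101=0.7723
Σp_P2ᵢ² = 0.2704² + 0.0472² + 0.0987² + 0.0515² + 0.2575² + 0.0129² + 0.2618² = 0.073116 + 0.002228 + 0.009742 + 0.002652 + 0.066306 + 0.000166 + 0.068539 = 0.222749
B_P2 = 1 / 0.222749 = 4.4894
Σp_P1ᵢ² = 0.1807² + 0.2048² + 0.1084² + 0.1627² + 0.0422² + 0.1145² + 0.1867² = 0.032652 + 0.041943 + 0.011751 + 0.026471 + 0.001781 + 0.013110 + 0.034857 = 0.162565
B_P1 = 1 / 0.162565 = 6.1514
Σp_P4ᵢ² = 0.0099² + 0.0792² + 0.0891² + 0.0297² + 0.0099² + 0.0099² + 0.7723² = 0.000098 + 0.006273 + 0.007939 + 0.000882 + 0.000098 + 0.000098 + 0.596447 = 0.611835
B_P4 = 1 / 0.611835 = 1.6344
Highest B → broadest niche (most generalist): population P1 (B = 6.15).

population P1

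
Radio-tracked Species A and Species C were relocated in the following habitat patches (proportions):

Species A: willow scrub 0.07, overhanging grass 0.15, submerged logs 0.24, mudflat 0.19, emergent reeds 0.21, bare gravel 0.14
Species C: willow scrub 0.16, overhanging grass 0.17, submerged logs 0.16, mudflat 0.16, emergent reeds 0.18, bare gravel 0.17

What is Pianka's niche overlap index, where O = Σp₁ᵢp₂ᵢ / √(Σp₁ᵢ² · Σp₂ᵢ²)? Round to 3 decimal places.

Σ p₁ᵢp₂ᵢ = 0.0112 + 0.0255 + 0.0384 + 0.0304 + 0.0378 + 0.0238 = 0.1671
Σp_1ᵢ² = 0.07² + 0.15² + 0.24² + 0.19² + 0.21² + 0.14² = 0.0049 + 0.0225 + 0.0576 + 0.0361 + 0.0441 + 0.0196 = 0.1848
Σp_2ᵢ² = 0.16² + 0.17² + 0.16² + 0.16² + 0.18² + 0.17² = 0.0256 + 0.0289 + 0.0256 + 0.0256 + 0.0324 + 0.0289 = 0.1670
O = 0.1671 / √(0.1848 × 0.1670) = 0.1671 / 0.175675 = 0.95119

0.951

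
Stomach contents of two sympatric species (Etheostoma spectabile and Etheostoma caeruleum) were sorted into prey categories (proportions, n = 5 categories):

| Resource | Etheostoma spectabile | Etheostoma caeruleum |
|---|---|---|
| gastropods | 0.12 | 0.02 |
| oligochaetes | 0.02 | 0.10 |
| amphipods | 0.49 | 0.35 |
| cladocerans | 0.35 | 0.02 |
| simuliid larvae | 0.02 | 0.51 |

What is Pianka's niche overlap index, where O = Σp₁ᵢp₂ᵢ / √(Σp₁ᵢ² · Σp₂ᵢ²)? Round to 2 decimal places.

Σ p₁ᵢp₂ᵢ = 0.0024 + 0.0020 + 0.1715 + 0.0070 + 0.0102 = 0.1931
Σp_1ᵢ² = 0.12² + 0.02² + 0.49² + 0.35² + 0.02² = 0.0144 + 0.0004 + 0.2401 + 0.1225 + 0.0004 = 0.3778
Σp_2ᵢ² = 0.02² + 0.10² + 0.35² + 0.02² + 0.51² = 0.0004 + 0.0100 + 0.1225 + 0.0004 + 0.2601 = 0.3934
O = 0.1931 / √(0.3778 × 0.3934) = 0.1931 / 0.38552 = 0.5009

0.50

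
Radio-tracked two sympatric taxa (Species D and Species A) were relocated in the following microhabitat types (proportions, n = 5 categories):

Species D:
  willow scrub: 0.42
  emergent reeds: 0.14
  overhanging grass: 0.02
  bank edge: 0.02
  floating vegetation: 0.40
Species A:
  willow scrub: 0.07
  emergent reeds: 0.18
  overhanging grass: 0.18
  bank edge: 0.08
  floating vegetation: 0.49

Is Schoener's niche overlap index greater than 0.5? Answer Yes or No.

Yes

Σ|p₁ᵢ − p₂ᵢ| = 0.35 + 0.04 + 0.16 + 0.06 + 0.09 = 0.70
D = 1 − ½ × 0.70 = 1 − 0.350 = 0.6500
D = 0.6500 > 0.5 → Yes.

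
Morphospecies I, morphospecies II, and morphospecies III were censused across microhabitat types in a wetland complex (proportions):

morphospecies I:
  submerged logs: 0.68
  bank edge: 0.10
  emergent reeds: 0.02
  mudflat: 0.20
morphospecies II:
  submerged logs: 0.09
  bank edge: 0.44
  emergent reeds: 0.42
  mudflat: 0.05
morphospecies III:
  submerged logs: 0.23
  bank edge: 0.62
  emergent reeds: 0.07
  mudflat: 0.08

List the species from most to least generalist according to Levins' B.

morphospecies II > morphospecies III > morphospecies I

Σp_Iᵢ² = 0.68² + 0.10² + 0.02² + 0.20² = 0.4624 + 0.0100 + 0.0004 + 0.0400 = 0.5128
B_I = 1 / 0.5128 = 1.9501
Σp_IIᵢ² = 0.09² + 0.44² + 0.42² + 0.05² = 0.0081 + 0.1936 + 0.1764 + 0.0025 = 0.3806
B_II = 1 / 0.3806 = 2.6274
Σp_IIIᵢ² = 0.23² + 0.62² + 0.07² + 0.08² = 0.0529 + 0.3844 + 0.0049 + 0.0064 = 0.4486
B_III = 1 / 0.4486 = 2.2292
Ranking by B (broadest → narrowest): morphospecies II (2.63) > morphospecies III (2.23) > morphospecies I (1.95)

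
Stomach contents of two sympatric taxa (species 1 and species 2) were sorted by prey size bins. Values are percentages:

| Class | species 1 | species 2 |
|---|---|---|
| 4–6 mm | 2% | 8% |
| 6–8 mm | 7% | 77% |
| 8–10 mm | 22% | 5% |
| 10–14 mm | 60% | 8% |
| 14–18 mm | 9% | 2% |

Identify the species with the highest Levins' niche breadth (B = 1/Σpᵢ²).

Convert percentages to proportions (divide by 100).
Σp_1ᵢ² = 0.02² + 0.07² + 0.22² + 0.60² + 0.09² = 0.0004 + 0.0049 + 0.0484 + 0.3600 + 0.0081 = 0.4218
B_1 = 1 / 0.4218 = 2.3708
Σp_2ᵢ² = 0.08² + 0.77² + 0.05² + 0.08² + 0.02² = 0.0064 + 0.5929 + 0.0025 + 0.0064 + 0.0004 = 0.6086
B_2 = 1 / 0.6086 = 1.6431
Highest B → broadest niche (most generalist): species 1 (B = 2.37).

species 1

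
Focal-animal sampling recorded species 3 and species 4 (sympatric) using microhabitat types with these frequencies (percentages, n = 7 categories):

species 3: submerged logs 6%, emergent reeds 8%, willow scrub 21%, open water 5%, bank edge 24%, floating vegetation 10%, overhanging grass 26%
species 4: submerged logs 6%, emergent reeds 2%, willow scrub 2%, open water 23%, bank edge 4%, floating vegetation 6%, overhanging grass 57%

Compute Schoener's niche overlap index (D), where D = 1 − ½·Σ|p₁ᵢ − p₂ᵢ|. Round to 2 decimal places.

0.51

Convert percentages to proportions (divide by 100).
Σ|p₁ᵢ − p₂ᵢ| = 0.00 + 0.06 + 0.19 + 0.18 + 0.20 + 0.04 + 0.31 = 0.98
D = 1 − ½ × 0.98 = 1 − 0.490 = 0.5100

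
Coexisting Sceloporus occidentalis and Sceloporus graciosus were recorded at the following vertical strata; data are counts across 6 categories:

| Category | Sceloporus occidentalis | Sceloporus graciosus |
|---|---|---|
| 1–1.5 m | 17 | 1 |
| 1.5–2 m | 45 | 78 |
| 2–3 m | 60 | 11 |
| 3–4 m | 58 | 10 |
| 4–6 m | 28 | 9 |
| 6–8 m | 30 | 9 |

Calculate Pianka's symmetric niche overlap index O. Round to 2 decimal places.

Proportions for Sceloporus occidentalis (n=238): 17/238=0.0714, 45/238=0.1891, 60/238=0.2521, 58/238=0.2437, 28/238=0.1176, 30/238=0.1261
Proportions for Sceloporus graciosus (n=118): 1/118=0.0085, 78/118=0.6610, 11/118=0.0932, 10/118=0.0847, 9/118=0.0763, 9/118=0.0763
Σ p₁ᵢp₂ᵢ = 0.000607 + 0.124995 + 0.023496 + 0.020641 + 0.008973 + 0.009621 = 0.188333
Σp_1ᵢ² = 0.0714² + 0.1891² + 0.2521² + 0.2437² + 0.1176² + 0.1261² = 0.005098 + 0.035759 + 0.063554 + 0.059390 + 0.013830 + 0.015901 = 0.193532
Σp_2ᵢ² = 0.0085² + 0.6610² + 0.0932² + 0.0847² + 0.0763² + 0.0763² = 0.000072 + 0.436921 + 0.008686 + 0.007174 + 0.005822 + 0.005822 = 0.464497
O = 0.188333 / √(0.193532 × 0.464497) = 0.188333 / 0.2998250 = 0.6281

0.63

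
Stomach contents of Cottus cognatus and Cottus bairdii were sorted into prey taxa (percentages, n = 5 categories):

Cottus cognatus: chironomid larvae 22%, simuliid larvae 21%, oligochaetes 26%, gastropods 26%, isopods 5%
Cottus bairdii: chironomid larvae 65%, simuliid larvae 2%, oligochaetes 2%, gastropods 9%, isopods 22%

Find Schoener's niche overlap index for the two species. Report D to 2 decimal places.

Convert percentages to proportions (divide by 100).
Σ|p₁ᵢ − p₂ᵢ| = 0.43 + 0.19 + 0.24 + 0.17 + 0.17 = 1.20
D = 1 − ½ × 1.20 = 1 − 0.600 = 0.4000

0.40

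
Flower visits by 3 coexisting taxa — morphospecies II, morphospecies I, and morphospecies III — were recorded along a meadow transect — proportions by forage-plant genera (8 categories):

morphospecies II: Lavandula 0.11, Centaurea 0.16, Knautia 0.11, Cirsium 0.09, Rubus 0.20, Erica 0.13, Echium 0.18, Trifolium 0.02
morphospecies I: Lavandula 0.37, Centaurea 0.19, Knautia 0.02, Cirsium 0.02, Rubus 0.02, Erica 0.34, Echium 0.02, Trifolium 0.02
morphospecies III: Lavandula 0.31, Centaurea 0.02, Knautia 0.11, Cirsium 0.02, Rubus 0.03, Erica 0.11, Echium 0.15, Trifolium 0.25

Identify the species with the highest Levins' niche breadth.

morphospecies II

Σp_IIᵢ² = 0.11² + 0.16² + 0.11² + 0.09² + 0.20² + 0.13² + 0.18² + 0.02² = 0.0121 + 0.0256 + 0.0121 + 0.0081 + 0.0400 + 0.0169 + 0.0324 + 0.0004 = 0.1476
B_II = 1 / 0.1476 = 6.7751
Σp_Iᵢ² = 0.37² + 0.19² + 0.02² + 0.02² + 0.02² + 0.34² + 0.02² + 0.02² = 0.1369 + 0.0361 + 0.0004 + 0.0004 + 0.0004 + 0.1156 + 0.0004 + 0.0004 = 0.2906
B_I = 1 / 0.2906 = 3.4412
Σp_IIIᵢ² = 0.31² + 0.02² + 0.11² + 0.02² + 0.03² + 0.11² + 0.15² + 0.25² = 0.0961 + 0.0004 + 0.0121 + 0.0004 + 0.0009 + 0.0121 + 0.0225 + 0.0625 = 0.2070
B_III = 1 / 0.2070 = 4.8309
Highest B → broadest niche (most generalist): morphospecies II (B = 6.78).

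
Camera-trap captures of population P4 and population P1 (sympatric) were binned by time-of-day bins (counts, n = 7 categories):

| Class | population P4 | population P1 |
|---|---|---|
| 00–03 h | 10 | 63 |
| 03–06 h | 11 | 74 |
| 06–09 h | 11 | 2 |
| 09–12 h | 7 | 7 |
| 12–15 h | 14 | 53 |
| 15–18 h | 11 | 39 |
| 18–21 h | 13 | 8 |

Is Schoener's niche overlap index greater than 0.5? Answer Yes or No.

Yes

Proportions for population P4 (n=77): 10/77=0.1299, 11/77=0.1429, 11/77=0.1429, 7/77=0.0909, 14/77=0.1818, 11/77=0.1429, 13/77=0.1688
Proportions for population P1 (n=246): 63/246=0.2561, 74/246=0.3008, 2/246=0.0081, 7/246=0.0285, 53/246=0.2154, 39/246=0.1585, 8/246=0.0325
Σ|p₁ᵢ − p₂ᵢ| = 0.1262 + 0.1579 + 0.1348 + 0.0624 + 0.0336 + 0.0156 + 0.1363 = 0.6668
D = 1 − ½ × 0.6668 = 1 − 0.33340 = 0.66660
D = 0.66660 > 0.5 → Yes.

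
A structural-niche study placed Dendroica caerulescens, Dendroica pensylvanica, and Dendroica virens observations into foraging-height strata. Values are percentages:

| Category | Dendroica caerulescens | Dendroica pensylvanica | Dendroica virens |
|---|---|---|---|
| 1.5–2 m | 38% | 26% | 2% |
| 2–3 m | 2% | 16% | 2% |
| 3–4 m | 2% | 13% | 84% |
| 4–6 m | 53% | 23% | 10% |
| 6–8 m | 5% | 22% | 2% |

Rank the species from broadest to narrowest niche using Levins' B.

Dendroica pensylvanica > Dendroica caerulescens > Dendroica virens

Convert percentages to proportions (divide by 100).
Σp_caerᵢ² = 0.38² + 0.02² + 0.02² + 0.53² + 0.05² = 0.1444 + 0.0004 + 0.0004 + 0.2809 + 0.0025 = 0.4286
B_caer = 1 / 0.4286 = 2.3332
Σp_pensᵢ² = 0.26² + 0.16² + 0.13² + 0.23² + 0.22² = 0.0676 + 0.0256 + 0.0169 + 0.0529 + 0.0484 = 0.2114
B_pens = 1 / 0.2114 = 4.7304
Σp_vireᵢ² = 0.02² + 0.02² + 0.84² + 0.10² + 0.02² = 0.0004 + 0.0004 + 0.7056 + 0.0100 + 0.0004 = 0.7168
B_vire = 1 / 0.7168 = 1.3951
Ranking by B (broadest → narrowest): Dendroica pensylvanica (4.73) > Dendroica caerulescens (2.33) > Dendroica virens (1.40)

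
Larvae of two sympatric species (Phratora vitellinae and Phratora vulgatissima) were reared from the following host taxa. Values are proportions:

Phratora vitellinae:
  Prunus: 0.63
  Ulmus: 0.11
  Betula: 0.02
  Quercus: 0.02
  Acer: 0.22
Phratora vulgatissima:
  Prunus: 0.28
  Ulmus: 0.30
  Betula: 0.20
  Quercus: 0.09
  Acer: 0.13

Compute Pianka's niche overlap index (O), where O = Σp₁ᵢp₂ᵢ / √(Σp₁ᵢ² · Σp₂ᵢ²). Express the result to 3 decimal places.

Σ p₁ᵢp₂ᵢ = 0.1764 + 0.0330 + 0.0040 + 0.0018 + 0.0286 = 0.2438
Σp_1ᵢ² = 0.63² + 0.11² + 0.02² + 0.02² + 0.22² = 0.3969 + 0.0121 + 0.0004 + 0.0004 + 0.0484 = 0.4582
Σp_2ᵢ² = 0.28² + 0.30² + 0.20² + 0.09² + 0.13² = 0.0784 + 0.0900 + 0.0400 + 0.0081 + 0.0169 = 0.2334
O = 0.2438 / √(0.4582 × 0.2334) = 0.2438 / 0.327023 = 0.74551

0.746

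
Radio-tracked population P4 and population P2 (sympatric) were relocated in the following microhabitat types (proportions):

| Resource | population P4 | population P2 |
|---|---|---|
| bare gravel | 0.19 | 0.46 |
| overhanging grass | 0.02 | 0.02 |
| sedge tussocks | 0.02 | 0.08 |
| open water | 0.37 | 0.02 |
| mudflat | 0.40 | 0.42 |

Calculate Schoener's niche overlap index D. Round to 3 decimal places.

0.650

Σ|p₁ᵢ − p₂ᵢ| = 0.27 + 0.00 + 0.06 + 0.35 + 0.02 = 0.70
D = 1 − ½ × 0.70 = 1 − 0.350 = 0.65000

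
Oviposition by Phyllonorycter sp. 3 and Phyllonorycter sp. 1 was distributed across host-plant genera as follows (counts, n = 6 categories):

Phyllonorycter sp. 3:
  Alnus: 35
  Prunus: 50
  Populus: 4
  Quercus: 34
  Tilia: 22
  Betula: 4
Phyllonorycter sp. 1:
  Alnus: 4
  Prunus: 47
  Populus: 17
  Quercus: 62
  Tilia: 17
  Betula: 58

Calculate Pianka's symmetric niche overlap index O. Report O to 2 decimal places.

0.72

Proportions for Phyllonorycter sp. 3 (n=149): 35/149=0.2349, 50/149=0.3356, 4/149=0.0268, 34/149=0.2282, 22/149=0.1477, 4/149=0.0268
Proportions for Phyllonorycter sp. 1 (n=205): 4/205=0.0195, 47/205=0.2293, 17/205=0.0829, 62/205=0.3024, 17/205=0.0829, 58/205=0.2829
Σ p₁ᵢp₂ᵢ = 0.004581 + 0.076953 + 0.002222 + 0.069008 + 0.012244 + 0.007582 = 0.172590
Σp_1ᵢ² = 0.2349² + 0.3356² + 0.0268² + 0.2282² + 0.1477² + 0.0268² = 0.055178 + 0.112627 + 0.000718 + 0.052075 + 0.021815 + 0.000718 = 0.243131
Σp_2ᵢ² = 0.0195² + 0.2293² + 0.0829² + 0.3024² + 0.0829² + 0.2829² = 0.000380 + 0.052578 + 0.006872 + 0.091446 + 0.006872 + 0.080032 = 0.238180
O = 0.172590 / √(0.243131 × 0.238180) = 0.172590 / 0.2406428 = 0.7172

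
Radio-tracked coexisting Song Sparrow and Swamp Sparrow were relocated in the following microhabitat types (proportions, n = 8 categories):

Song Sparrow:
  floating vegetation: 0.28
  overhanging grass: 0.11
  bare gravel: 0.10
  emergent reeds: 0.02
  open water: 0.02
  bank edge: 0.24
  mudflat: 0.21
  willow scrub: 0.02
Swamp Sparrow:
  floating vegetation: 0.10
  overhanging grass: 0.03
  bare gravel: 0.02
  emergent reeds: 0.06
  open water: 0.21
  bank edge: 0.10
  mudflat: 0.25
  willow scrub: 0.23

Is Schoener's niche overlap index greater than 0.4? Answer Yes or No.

Yes

Σ|p₁ᵢ − p₂ᵢ| = 0.18 + 0.08 + 0.08 + 0.04 + 0.19 + 0.14 + 0.04 + 0.21 = 0.96
D = 1 − ½ × 0.96 = 1 − 0.480 = 0.5200
D = 0.5200 > 0.4 → Yes.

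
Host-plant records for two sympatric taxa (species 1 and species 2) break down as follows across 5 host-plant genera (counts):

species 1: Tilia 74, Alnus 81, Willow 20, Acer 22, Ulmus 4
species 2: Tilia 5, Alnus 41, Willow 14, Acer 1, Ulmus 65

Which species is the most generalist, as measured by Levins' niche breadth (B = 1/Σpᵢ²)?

Proportions for species 1 (n=201): 74/201=0.3682, 81/201=0.4030, 20/201=0.0995, 22/201=0.1095, 4/201=0.0199
Proportions for species 2 (n=126): 5/126=0.0397, 41/126=0.3254, 14/126=0.1111, 1/126=0.0079, 65/126=0.5159
Σp_1ᵢ² = 0.3682² + 0.4030² + 0.0995² + 0.1095² + 0.0199² = 0.135571 + 0.162409 + 0.009900 + 0.011990 + 0.000396 = 0.320266
B_1 = 1 / 0.320266 = 3.1224
Σp_2ᵢ² = 0.0397² + 0.3254² + 0.1111² + 0.0079² + 0.5159² = 0.001576 + 0.105885 + 0.012343 + 0.000062 + 0.266153 = 0.386019
B_2 = 1 / 0.386019 = 2.5905
Highest B → broadest niche (most generalist): species 1 (B = 3.12).

species 1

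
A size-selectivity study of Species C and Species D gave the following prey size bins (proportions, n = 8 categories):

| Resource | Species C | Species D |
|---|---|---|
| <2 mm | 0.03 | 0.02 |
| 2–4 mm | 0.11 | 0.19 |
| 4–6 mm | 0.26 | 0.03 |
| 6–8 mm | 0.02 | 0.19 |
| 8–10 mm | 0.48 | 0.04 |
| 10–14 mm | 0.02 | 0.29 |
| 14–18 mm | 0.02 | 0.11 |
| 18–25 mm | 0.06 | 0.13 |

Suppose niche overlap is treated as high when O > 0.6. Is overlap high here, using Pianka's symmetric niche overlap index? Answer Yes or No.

No

Σ p₁ᵢp₂ᵢ = 0.0006 + 0.0209 + 0.0078 + 0.0038 + 0.0192 + 0.0058 + 0.0022 + 0.0078 = 0.0681
Σp_1ᵢ² = 0.03² + 0.11² + 0.26² + 0.02² + 0.48² + 0.02² + 0.02² + 0.06² = 0.0009 + 0.0121 + 0.0676 + 0.0004 + 0.2304 + 0.0004 + 0.0004 + 0.0036 = 0.3158
Σp_2ᵢ² = 0.02² + 0.19² + 0.03² + 0.19² + 0.04² + 0.29² + 0.11² + 0.13² = 0.0004 + 0.0361 + 0.0009 + 0.0361 + 0.0016 + 0.0841 + 0.0121 + 0.0169 = 0.1882
O = 0.0681 / √(0.3158 × 0.1882) = 0.0681 / 0.24379 = 0.2793
O = 0.2793 < 0.6 → No.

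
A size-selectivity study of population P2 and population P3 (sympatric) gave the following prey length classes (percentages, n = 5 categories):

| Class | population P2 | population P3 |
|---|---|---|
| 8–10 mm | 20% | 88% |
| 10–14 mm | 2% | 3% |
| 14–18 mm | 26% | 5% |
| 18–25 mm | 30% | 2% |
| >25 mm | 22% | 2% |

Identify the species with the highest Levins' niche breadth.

population P2

Convert percentages to proportions (divide by 100).
Σp_P2ᵢ² = 0.20² + 0.02² + 0.26² + 0.30² + 0.22² = 0.0400 + 0.0004 + 0.0676 + 0.0900 + 0.0484 = 0.2464
B_P2 = 1 / 0.2464 = 4.0584
Σp_P3ᵢ² = 0.88² + 0.03² + 0.05² + 0.02² + 0.02² = 0.7744 + 0.0009 + 0.0025 + 0.0004 + 0.0004 = 0.7786
B_P3 = 1 / 0.7786 = 1.2844
Highest B → broadest niche (most generalist): population P2 (B = 4.06).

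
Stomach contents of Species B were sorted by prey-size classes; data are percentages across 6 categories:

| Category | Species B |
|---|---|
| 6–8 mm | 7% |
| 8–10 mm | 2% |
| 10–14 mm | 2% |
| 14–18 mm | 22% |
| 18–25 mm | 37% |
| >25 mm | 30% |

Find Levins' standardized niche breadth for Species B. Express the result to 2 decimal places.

0.51

Convert percentages to proportions (divide by 100).
Σpᵢ² = 0.07² + 0.02² + 0.02² + 0.22² + 0.37² + 0.30² = 0.0049 + 0.0004 + 0.0004 + 0.0484 + 0.1369 + 0.0900 = 0.2810
B = 1 / 0.2810 = 3.5587
Bₛ = (B − 1)/(n − 1) = (3.5587 − 1)/(6 − 1) = 2.5587/5 = 0.5117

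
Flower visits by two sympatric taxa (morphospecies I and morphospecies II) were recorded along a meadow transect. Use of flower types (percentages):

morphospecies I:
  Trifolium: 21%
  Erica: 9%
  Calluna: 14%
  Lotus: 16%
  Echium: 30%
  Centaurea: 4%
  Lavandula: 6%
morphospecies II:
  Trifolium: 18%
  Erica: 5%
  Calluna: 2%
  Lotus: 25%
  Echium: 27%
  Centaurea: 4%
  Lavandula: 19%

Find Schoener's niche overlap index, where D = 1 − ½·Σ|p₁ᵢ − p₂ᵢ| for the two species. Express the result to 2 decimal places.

Convert percentages to proportions (divide by 100).
Σ|p₁ᵢ − p₂ᵢ| = 0.03 + 0.04 + 0.12 + 0.09 + 0.03 + 0.00 + 0.13 = 0.44
D = 1 − ½ × 0.44 = 1 − 0.220 = 0.7800

0.78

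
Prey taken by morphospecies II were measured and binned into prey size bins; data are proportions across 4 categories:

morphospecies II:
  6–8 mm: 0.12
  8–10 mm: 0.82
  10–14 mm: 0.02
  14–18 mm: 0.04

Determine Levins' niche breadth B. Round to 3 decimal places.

1.452

Σpᵢ² = 0.12² + 0.82² + 0.02² + 0.04² = 0.0144 + 0.6724 + 0.0004 + 0.0016 = 0.6888
B = 1 / 0.6888 = 1.45180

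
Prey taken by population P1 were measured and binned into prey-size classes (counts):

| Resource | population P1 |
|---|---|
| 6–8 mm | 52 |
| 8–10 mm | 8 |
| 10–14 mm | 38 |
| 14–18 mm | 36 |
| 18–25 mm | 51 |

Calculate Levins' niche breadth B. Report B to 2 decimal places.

Proportions for population P1 (n=185): 52/185=0.2811, 8/185=0.0432, 38/185=0.2054, 36/185=0.1946, 51/185=0.2757
Σpᵢ² = 0.2811² + 0.0432² + 0.2054² + 0.1946² + 0.2757² = 0.079017 + 0.001866 + 0.042189 + 0.037869 + 0.076010 = 0.236951
B = 1 / 0.236951 = 4.2203

4.22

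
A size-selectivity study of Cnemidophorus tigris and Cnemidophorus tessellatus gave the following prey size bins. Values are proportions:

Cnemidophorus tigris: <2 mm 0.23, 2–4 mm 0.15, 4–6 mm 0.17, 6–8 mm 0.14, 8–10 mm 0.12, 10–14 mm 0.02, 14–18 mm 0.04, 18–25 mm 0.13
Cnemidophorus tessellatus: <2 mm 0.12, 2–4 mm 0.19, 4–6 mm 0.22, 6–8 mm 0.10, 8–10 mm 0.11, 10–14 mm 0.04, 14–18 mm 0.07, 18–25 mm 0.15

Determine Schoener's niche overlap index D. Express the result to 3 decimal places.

0.840

Σ|p₁ᵢ − p₂ᵢ| = 0.11 + 0.04 + 0.05 + 0.04 + 0.01 + 0.02 + 0.03 + 0.02 = 0.32
D = 1 − ½ × 0.32 = 1 − 0.160 = 0.84000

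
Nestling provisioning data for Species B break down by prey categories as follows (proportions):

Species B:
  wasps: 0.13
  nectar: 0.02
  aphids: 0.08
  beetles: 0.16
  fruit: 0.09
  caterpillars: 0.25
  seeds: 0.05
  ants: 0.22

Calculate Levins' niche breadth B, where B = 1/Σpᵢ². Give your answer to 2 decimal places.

5.85

Σpᵢ² = 0.13² + 0.02² + 0.08² + 0.16² + 0.09² + 0.25² + 0.05² + 0.22² = 0.0169 + 0.0004 + 0.0064 + 0.0256 + 0.0081 + 0.0625 + 0.0025 + 0.0484 = 0.1708
B = 1 / 0.1708 = 5.8548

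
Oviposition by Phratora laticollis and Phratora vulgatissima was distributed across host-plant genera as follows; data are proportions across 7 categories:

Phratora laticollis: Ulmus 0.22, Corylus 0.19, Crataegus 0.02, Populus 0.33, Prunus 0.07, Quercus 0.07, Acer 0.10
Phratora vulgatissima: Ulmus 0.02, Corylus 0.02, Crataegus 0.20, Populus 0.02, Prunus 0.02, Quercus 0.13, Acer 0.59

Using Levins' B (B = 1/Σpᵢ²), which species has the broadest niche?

Phratora laticollis

Σp_latiᵢ² = 0.22² + 0.19² + 0.02² + 0.33² + 0.07² + 0.07² + 0.10² = 0.0484 + 0.0361 + 0.0004 + 0.1089 + 0.0049 + 0.0049 + 0.0100 = 0.2136
B_lati = 1 / 0.2136 = 4.6816
Σp_vulgᵢ² = 0.02² + 0.02² + 0.20² + 0.02² + 0.02² + 0.13² + 0.59² = 0.0004 + 0.0004 + 0.0400 + 0.0004 + 0.0004 + 0.0169 + 0.3481 = 0.4066
B_vulg = 1 / 0.4066 = 2.4594
Highest B → broadest niche (most generalist): Phratora laticollis (B = 4.68).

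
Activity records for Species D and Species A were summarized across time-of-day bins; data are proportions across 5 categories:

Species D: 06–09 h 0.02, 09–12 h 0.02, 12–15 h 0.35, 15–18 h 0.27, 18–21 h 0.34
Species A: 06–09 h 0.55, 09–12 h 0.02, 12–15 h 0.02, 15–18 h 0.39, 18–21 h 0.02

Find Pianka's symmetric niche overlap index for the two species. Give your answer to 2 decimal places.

Σ p₁ᵢp₂ᵢ = 0.0110 + 0.0004 + 0.0070 + 0.1053 + 0.0068 = 0.1305
Σp_1ᵢ² = 0.02² + 0.02² + 0.35² + 0.27² + 0.34² = 0.0004 + 0.0004 + 0.1225 + 0.0729 + 0.1156 = 0.3118
Σp_2ᵢ² = 0.55² + 0.02² + 0.02² + 0.39² + 0.02² = 0.3025 + 0.0004 + 0.0004 + 0.1521 + 0.0004 = 0.4558
O = 0.1305 / √(0.3118 × 0.4558) = 0.1305 / 0.37699 = 0.3462

0.35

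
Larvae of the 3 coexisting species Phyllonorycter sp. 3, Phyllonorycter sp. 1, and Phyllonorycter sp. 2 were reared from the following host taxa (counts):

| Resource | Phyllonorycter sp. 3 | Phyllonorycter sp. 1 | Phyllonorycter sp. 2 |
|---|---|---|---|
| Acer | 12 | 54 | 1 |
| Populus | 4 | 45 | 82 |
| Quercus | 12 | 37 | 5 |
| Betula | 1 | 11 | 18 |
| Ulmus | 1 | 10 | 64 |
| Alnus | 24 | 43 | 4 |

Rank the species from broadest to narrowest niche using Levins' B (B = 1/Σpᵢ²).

Phyllonorycter sp. 1 > Phyllonorycter sp. 3 > Phyllonorycter sp. 2

Proportions for Phyllonorycter sp. 3 (n=54): 12/54=0.2222, 4/54=0.0741, 12/54=0.2222, 1/54=0.0185, 1/54=0.0185, 24/54=0.4444
Proportions for Phyllonorycter sp. 1 (n=200): 54/200=0.2700, 45/200=0.2250, 37/200=0.1850, 11/200=0.0550, 10/200=0.0500, 43/200=0.2150
Proportions for Phyllonorycter sp. 2 (n=174): 1/174=0.0057, 82/174=0.4713, 5/174=0.0287, 18/174=0.1034, 64/174=0.3678, 4/174=0.0230
Σp_3ᵢ² = 0.2222² + 0.0741² + 0.2222² + 0.0185² + 0.0185² + 0.4444² = 0.049373 + 0.005491 + 0.049373 + 0.000342 + 0.000342 + 0.197491 = 0.302412
B_3 = 1 / 0.302412 = 3.3067
Σp_1ᵢ² = 0.2700² + 0.2250² + 0.1850² + 0.0550² + 0.0500² + 0.2150² = 0.072900 + 0.050625 + 0.034225 + 0.003025 + 0.002500 + 0.046225 = 0.209500
B_1 = 1 / 0.209500 = 4.7733
Σp_2ᵢ² = 0.0057² + 0.4713² + 0.0287² + 0.1034² + 0.3678² + 0.0230² = 0.000032 + 0.222124 + 0.000824 + 0.010692 + 0.135277 + 0.000529 = 0.369478
B_2 = 1 / 0.369478 = 2.7065
Ranking by B (broadest → narrowest): Phyllonorycter sp. 1 (4.77) > Phyllonorycter sp. 3 (3.31) > Phyllonorycter sp. 2 (2.71)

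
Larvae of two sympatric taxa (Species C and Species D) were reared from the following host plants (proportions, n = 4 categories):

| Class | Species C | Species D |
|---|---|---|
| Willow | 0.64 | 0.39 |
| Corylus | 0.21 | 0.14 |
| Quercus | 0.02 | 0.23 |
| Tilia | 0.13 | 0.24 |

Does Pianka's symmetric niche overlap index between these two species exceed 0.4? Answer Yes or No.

Yes

Σ p₁ᵢp₂ᵢ = 0.2496 + 0.0294 + 0.0046 + 0.0312 = 0.3148
Σp_1ᵢ² = 0.64² + 0.21² + 0.02² + 0.13² = 0.4096 + 0.0441 + 0.0004 + 0.0169 = 0.4710
Σp_2ᵢ² = 0.39² + 0.14² + 0.23² + 0.24² = 0.1521 + 0.0196 + 0.0529 + 0.0576 = 0.2822
O = 0.3148 / √(0.4710 × 0.2822) = 0.3148 / 0.36458 = 0.8635
O = 0.8635 > 0.4 → Yes.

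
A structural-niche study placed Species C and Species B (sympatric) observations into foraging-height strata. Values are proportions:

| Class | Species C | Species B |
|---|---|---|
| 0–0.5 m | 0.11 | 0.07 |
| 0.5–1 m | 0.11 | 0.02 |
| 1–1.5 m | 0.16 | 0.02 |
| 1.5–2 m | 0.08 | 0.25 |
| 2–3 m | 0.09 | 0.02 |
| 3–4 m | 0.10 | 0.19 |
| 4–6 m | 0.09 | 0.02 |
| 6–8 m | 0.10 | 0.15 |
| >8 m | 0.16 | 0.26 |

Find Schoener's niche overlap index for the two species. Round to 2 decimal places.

0.59

Σ|p₁ᵢ − p₂ᵢ| = 0.04 + 0.09 + 0.14 + 0.17 + 0.07 + 0.09 + 0.07 + 0.05 + 0.10 = 0.82
D = 1 − ½ × 0.82 = 1 − 0.410 = 0.5900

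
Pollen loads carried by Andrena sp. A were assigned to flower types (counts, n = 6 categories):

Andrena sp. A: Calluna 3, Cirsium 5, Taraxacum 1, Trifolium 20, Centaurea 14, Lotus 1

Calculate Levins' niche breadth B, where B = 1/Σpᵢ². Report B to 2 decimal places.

3.06

Proportions for Andrena sp. A (n=44): 3/44=0.0682, 5/44=0.1136, 1/44=0.0227, 20/44=0.4545, 14/44=0.3182, 1/44=0.0227
Σpᵢ² = 0.0682² + 0.1136² + 0.0227² + 0.4545² + 0.3182² + 0.0227² = 0.004651 + 0.012905 + 0.000515 + 0.206570 + 0.101251 + 0.000515 = 0.326407
B = 1 / 0.326407 = 3.0637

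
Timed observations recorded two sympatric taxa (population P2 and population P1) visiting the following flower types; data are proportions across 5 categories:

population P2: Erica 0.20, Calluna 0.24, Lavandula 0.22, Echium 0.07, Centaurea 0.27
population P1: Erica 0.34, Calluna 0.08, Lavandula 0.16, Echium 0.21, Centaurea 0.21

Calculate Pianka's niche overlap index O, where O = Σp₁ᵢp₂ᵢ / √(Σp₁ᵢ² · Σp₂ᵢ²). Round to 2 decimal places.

0.84

Σ p₁ᵢp₂ᵢ = 0.0680 + 0.0192 + 0.0352 + 0.0147 + 0.0567 = 0.1938
Σp_1ᵢ² = 0.20² + 0.24² + 0.22² + 0.07² + 0.27² = 0.0400 + 0.0576 + 0.0484 + 0.0049 + 0.0729 = 0.2238
Σp_2ᵢ² = 0.34² + 0.08² + 0.16² + 0.21² + 0.21² = 0.1156 + 0.0064 + 0.0256 + 0.0441 + 0.0441 = 0.2358
O = 0.1938 / √(0.2238 × 0.2358) = 0.1938 / 0.22972 = 0.8436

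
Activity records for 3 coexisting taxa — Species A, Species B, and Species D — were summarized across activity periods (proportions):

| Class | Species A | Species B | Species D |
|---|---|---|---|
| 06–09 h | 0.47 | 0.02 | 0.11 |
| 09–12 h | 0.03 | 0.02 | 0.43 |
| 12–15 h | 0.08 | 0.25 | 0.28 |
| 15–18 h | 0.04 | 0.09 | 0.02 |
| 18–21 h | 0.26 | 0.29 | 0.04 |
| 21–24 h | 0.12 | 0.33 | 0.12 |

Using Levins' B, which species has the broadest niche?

Σp_Aᵢ² = 0.47² + 0.03² + 0.08² + 0.04² + 0.26² + 0.12² = 0.2209 + 0.0009 + 0.0064 + 0.0016 + 0.0676 + 0.0144 = 0.3118
B_A = 1 / 0.3118 = 3.2072
Σp_Bᵢ² = 0.02² + 0.02² + 0.25² + 0.09² + 0.29² + 0.33² = 0.0004 + 0.0004 + 0.0625 + 0.0081 + 0.0841 + 0.1089 = 0.2644
B_B = 1 / 0.2644 = 3.7821
Σp_Dᵢ² = 0.11² + 0.43² + 0.28² + 0.02² + 0.04² + 0.12² = 0.0121 + 0.1849 + 0.0784 + 0.0004 + 0.0016 + 0.0144 = 0.2918
B_D = 1 / 0.2918 = 3.4270
Highest B → broadest niche (most generalist): Species B (B = 3.78).

Species B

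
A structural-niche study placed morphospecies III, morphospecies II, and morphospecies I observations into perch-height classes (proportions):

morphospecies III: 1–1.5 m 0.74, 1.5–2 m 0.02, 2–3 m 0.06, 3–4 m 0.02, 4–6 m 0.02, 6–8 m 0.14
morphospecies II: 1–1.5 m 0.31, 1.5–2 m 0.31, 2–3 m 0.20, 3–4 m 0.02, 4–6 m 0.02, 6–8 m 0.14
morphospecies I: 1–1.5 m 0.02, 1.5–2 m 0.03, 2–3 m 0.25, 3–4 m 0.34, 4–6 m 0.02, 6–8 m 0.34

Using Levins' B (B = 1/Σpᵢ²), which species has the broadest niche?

Σp_IIIᵢ² = 0.74² + 0.02² + 0.06² + 0.02² + 0.02² + 0.14² = 0.5476 + 0.0004 + 0.0036 + 0.0004 + 0.0004 + 0.0196 = 0.5720
B_III = 1 / 0.5720 = 1.7483
Σp_IIᵢ² = 0.31² + 0.31² + 0.20² + 0.02² + 0.02² + 0.14² = 0.0961 + 0.0961 + 0.0400 + 0.0004 + 0.0004 + 0.0196 = 0.2526
B_II = 1 / 0.2526 = 3.9588
Σp_Iᵢ² = 0.02² + 0.03² + 0.25² + 0.34² + 0.02² + 0.34² = 0.0004 + 0.0009 + 0.0625 + 0.1156 + 0.0004 + 0.1156 = 0.2954
B_I = 1 / 0.2954 = 3.3852
Highest B → broadest niche (most generalist): morphospecies II (B = 3.96).

morphospecies II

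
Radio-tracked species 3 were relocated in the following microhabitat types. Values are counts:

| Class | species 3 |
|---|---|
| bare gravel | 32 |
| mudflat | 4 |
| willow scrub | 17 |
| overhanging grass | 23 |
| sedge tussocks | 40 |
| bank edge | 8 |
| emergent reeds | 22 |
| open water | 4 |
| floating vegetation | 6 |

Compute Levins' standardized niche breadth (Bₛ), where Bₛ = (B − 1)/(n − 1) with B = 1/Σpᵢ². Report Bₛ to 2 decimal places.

0.62

Proportions for species 3 (n=156): 32/156=0.2051, 4/156=0.0256, 17/156=0.1090, 23/156=0.1474, 40/156=0.2564, 8/156=0.0513, 22/156=0.1410, 4/156=0.0256, 6/156=0.0385
Σpᵢ² = 0.2051² + 0.0256² + 0.1090² + 0.1474² + 0.2564² + 0.0513² + 0.1410² + 0.0256² + 0.0385² = 0.042066 + 0.000655 + 0.011881 + 0.021727 + 0.065741 + 0.002632 + 0.019881 + 0.000655 + 0.001482 = 0.166720
B = 1 / 0.166720 = 5.9981
Bₛ = (B − 1)/(n − 1) = (5.9981 − 1)/(9 − 1) = 4.9981/8 = 0.6248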